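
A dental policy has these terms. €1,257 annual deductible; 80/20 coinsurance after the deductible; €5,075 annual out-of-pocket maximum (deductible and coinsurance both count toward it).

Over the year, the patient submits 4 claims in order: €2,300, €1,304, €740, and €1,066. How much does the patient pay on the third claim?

Claim 1 — €2,300: €1,257 to deductible, leaving €1,043; 20% of €1,043 = €208.60. Patient owes €1,465.60 (running OOP €1,465.60).
Claim 2 — €1,304: deductible met; 20% of €1,304 = €260.80. Patient pays €260.80; OOP now €1,726.40.
Claim 3 — €740: 20% coinsurance on €740 = €148. Patient pays €148; OOP now €1,874.40.

€148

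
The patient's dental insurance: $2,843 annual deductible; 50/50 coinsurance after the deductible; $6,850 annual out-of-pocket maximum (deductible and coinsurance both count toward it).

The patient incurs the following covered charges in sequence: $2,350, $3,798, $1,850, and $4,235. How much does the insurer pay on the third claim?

#1 ($2,350): all of it applies to the deductible. Patient owes $2,350 (running OOP $2,350). Plan pays $2,350 − $2,350 = $0.
#2 ($3,798): $493 finishes the deductible; $3,305 goes to coinsurance; 50% of $3,305 = $1,652.50. Patient owes $2,145.50 (running OOP $4,495.50). Plan pays $3,798 − $2,145.50 = $1,652.50.
#3 ($1,850): 50% coinsurance on $1,850 = $925. Patient owes $925 (running OOP $5,420.50). Plan pays $1,850 − $925 = $925.

$925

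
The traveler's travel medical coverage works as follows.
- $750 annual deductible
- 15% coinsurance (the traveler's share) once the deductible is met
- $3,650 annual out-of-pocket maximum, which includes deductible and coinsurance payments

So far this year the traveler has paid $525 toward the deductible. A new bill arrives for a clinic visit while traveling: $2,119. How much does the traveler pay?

Remaining deductible: $750 − $525 = $225.
After the $225 deductible portion, $2,119 − $225 = $1,894 is subject to coinsurance.
15% of $1,894 = $284.10 falls to the traveler.
Traveler responsibility before any cap: $225 + $284.10 = $509.10.
Cumulative spending $525 + $509.10 = $1,034.10 stays under the $3,650 maximum.

$509.10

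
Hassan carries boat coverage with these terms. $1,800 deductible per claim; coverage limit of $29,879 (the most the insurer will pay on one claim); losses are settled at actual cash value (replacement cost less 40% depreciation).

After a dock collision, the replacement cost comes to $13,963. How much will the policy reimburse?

Depreciate 40%: the covered value is $13,963 × 0.6 = $8,377.80.
Subtract the deductible: $8,377.80 − $1,800 = $6,577.80.
That's under the $29,879 cap, so the insurer reimburses the full $6,577.80.

$6,577.80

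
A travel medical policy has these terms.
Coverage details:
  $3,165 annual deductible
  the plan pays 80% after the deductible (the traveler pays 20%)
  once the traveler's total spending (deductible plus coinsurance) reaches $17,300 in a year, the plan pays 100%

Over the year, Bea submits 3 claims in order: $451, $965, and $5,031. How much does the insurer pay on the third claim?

Claim 1 — $451: all of it applies to the deductible. Cost to traveler: $451. OOP to date $451. Plan pays $451 − $451 = $0.
Claim 2 — $965: entire amount goes to the deductible. Cost to traveler: $965. OOP to date $1,416. Plan pays $965 − $965 = $0.
Claim 3 — $5,031: $1,749 finishes the deductible; $3,282 goes to coinsurance; traveler's 20% is $656.40. Cost to traveler: $2,405.40. OOP to date $3,821.40. Insurer: $5,031 − $2,405.40 = $2,625.60.

$2,625.60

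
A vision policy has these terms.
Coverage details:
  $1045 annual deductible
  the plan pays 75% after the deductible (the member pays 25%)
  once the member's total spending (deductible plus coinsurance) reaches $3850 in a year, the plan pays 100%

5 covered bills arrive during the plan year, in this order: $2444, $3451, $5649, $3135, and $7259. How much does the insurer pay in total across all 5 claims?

Bill 1, $2444: deductible takes $1045, $1399 remains; coinsurance $1399 × 25% = $349.75. Member owes $1394.75 (running OOP $1394.75). Insurer: $2444 − $1394.75 = $1049.25.
Bill 2, $3451: deductible met; 25% of $3451 = $862.75. Member pays $862.75; OOP now $2257.50. Plan pays $3451 − $862.75 = $2588.25.
Bill 3, $5649: deductible already satisfied, so member's share is 25% × $5649 = $1412.25. Member pays $1412.25; OOP now $3669.75. Plan pays $5649 − $1412.25 = $4236.75.
Bill 4, $3135: deductible met; 25% of $3135 = $783.75. That would push OOP to $4453.50, over the $3850 cap, so member pays $3850 − $3669.75 = $180.25. Insurer: $3135 − $180.25 = $2954.75.
Bill 5, $7259: deductible already satisfied, so member's share is 25% × $7259 = $1814.75. That would push OOP to $5664.75, over the $3850 cap, so member pays $3850 − $3850 = $0. Insurer: $7259 − $0 = $7259.
Insurer total = bills − member's total = $21938 − $3850 = $18088.

$18088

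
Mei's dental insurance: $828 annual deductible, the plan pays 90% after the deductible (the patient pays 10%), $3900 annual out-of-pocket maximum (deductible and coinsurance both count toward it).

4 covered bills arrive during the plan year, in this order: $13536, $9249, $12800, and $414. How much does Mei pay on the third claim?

Bill 1, $13536: deductible takes $828, $12708 remains; coinsurance $12708 × 10% = $1270.80. Cost to patient: $2098.80. OOP to date $2098.80.
Bill 2, $9249: deductible already satisfied, so patient's share is 10% × $9249 = $924.90. Patient pays $924.90; OOP now $3023.70.
Bill 3, $12800: deductible met; 10% of $12800 = $1280. That would push OOP to $4303.70, over the $3900 cap, so patient pays $3900 − $3023.70 = $876.30.

$876.30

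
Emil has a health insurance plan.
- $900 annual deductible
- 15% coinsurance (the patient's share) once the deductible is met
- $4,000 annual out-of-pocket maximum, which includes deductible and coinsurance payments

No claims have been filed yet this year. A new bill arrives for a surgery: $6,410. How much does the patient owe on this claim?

$1,726.50

Deductible not yet touched, so the first $900 of the bill goes to the deductible.
The remaining $5,510 (= $6,410 − $900) moves to coinsurance.
Coinsurance: $5,510 × 15% = $826.50.
That puts the patient's cost at $900 + $826.50 = $1,726.50 before any cap.
Year-to-date out-of-pocket becomes $0 + $1,726.50 = $1,726.50, still under the $4,000 maximum, so no cap applies.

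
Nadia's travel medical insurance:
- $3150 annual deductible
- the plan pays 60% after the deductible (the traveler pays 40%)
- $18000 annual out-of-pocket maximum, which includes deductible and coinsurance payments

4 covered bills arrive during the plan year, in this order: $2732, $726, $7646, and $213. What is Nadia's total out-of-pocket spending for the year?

#1 ($2732): entire amount goes to the deductible. Traveler owes $2732 (running OOP $2732).
#2 ($726): $418 to deductible, leaving $308; coinsurance $308 × 40% = $123.20. Traveler pays $541.20; OOP now $3273.20.
#3 ($7646): 40% coinsurance on $7646 = $3058.40. Traveler pays $3058.40; OOP now $6331.60.
#4 ($213): deductible already satisfied, so traveler's share is 40% × $213 = $85.20. Cost to traveler: $85.20. OOP to date $6416.80.
Summing the traveler's payments: $2732 + $541.20 + $3058.40 + $85.20 = $6416.80.

$6416.80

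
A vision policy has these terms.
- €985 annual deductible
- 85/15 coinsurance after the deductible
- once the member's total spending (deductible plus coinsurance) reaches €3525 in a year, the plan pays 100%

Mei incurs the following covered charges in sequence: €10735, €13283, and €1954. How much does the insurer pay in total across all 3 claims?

€22447

#1 (€10735): deductible takes €985, €9750 remains; coinsurance €9750 × 15% = €1462.50. Member pays €2447.50; OOP now €2447.50. Insurer: €10735 − €2447.50 = €8287.50.
#2 (€13283): deductible already satisfied, so member's share is 15% × €13283 = €1992.45. Adding that to €2447.50 gives €4439.95, past the €3525 cap; member pays only €3525 − €2447.50 = €1077.50. Plan pays €13283 − €1077.50 = €12205.50.
#3 (€1954): 15% coinsurance on €1954 = €293.10. Adding that to €3525 gives €3818.10, past the €3525 cap; member pays only €3525 − €3525 = €0. Plan pays €1954 − €0 = €1954.
Insurer total: €8287.50 + €12205.50 + €1954 = €22447.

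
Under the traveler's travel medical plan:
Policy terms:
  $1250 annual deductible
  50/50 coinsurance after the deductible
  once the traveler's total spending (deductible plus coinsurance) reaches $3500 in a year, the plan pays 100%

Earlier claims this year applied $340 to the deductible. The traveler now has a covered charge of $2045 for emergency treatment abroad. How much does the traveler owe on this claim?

$340 of the $1250 deductible is already met, leaving $910.
The remaining $1135 (= $2045 − $910) moves to coinsurance.
Coinsurance: $1135 × 50% = $567.50.
That puts the traveler's cost at $910 + $567.50 = $1477.50 before any cap.
Total out-of-pocket so far would be $340 + $1477.50 = $1817.50, below the $3500 cap — no reduction.

$1477.50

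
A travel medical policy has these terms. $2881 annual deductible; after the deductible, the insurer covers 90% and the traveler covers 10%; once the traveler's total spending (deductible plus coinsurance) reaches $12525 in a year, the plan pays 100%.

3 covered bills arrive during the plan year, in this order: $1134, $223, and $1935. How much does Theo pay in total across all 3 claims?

$2922.10

Bill 1, $1134: entire amount goes to the deductible. Traveler pays $1134; OOP now $1134.
Bill 2, $223: fully absorbed by the deductible. Traveler owes $223 (running OOP $1357).
Bill 3, $1935: $1524 finishes the deductible; $411 goes to coinsurance; 10% of $411 = $41.10. Traveler pays $1565.10; OOP now $2922.10.
Total paid by the traveler: $1134 + $223 + $1565.10 = $2922.10.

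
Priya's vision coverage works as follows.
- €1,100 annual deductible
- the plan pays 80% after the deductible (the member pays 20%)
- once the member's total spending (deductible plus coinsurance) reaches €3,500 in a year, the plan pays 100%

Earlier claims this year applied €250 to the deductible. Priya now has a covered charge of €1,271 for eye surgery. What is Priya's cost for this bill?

Deductible still to meet: €1,100 − €250 = €850.
That leaves €1,271 − €850 = €421 for coinsurance.
Coinsurance: €421 × 20% = €84.20.
That puts the member's cost at €850 + €84.20 = €934.20 before any cap.
Cumulative spending €250 + €934.20 = €1,184.20 stays under the €3,500 maximum.

€934.20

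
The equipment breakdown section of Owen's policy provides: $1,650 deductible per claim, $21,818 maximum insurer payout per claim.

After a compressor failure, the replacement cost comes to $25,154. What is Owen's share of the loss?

After the deductible, $25,154 − $1,650 = $23,504 remains.
Since $23,504 > $21,818, the payout is capped at $21,818.
The business owner bears the rest of the original loss: $25,154 − $21,818 = $3,336.

$3,336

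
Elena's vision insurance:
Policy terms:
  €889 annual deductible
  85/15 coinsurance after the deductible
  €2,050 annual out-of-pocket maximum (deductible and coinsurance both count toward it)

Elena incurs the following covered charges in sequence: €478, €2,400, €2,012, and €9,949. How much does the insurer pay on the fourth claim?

Claim 1 (€478): entire amount goes to the deductible. Member pays €478; OOP now €478. Insurer: €478 − €478 = €0.
Claim 2 (€2,400): €411 finishes the deductible; €1,989 goes to coinsurance; member's 15% is €298.35. Cost to member: €709.35. OOP to date €1,187.35. Insurer: €2,400 − €709.35 = €1,690.65.
Claim 3 (€2,012): deductible already satisfied, so member's share is 15% × €2,012 = €301.80. Member owes €301.80 (running OOP €1,489.15). Plan pays €2,012 − €301.80 = €1,710.20.
Claim 4 (€9,949): deductible already satisfied, so member's share is 15% × €9,949 = €1,492.35. Adding that to €1,489.15 gives €2,981.50, past the €2,050 cap; member pays only €2,050 − €1,489.15 = €560.85. Insurer: €9,949 − €560.85 = €9,388.15.

€9,388.15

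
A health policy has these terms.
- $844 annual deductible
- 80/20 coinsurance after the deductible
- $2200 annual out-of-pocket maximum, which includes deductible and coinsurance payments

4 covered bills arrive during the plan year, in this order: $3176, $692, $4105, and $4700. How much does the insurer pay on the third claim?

Claim 1 — $3176: $844 to deductible, leaving $2332; patient's 20% is $466.40. Cost to patient: $1310.40. OOP to date $1310.40. Plan pays $3176 − $1310.40 = $1865.60.
Claim 2 — $692: 20% coinsurance on $692 = $138.40. Patient owes $138.40 (running OOP $1448.80). Insurer: $692 − $138.40 = $553.60.
Claim 3 — $4105: deductible already satisfied, so patient's share is 20% × $4105 = $821. Adding that to $1448.80 gives $2269.80, past the $2200 cap; patient pays only $2200 − $1448.80 = $751.20. Plan pays $4105 − $751.20 = $3353.80.

$3353.80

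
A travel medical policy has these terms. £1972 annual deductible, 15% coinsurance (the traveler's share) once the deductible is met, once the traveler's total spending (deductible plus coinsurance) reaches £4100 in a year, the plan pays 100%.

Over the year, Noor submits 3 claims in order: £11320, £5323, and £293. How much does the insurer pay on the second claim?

#1 (£11320): £1972 to deductible, leaving £9348; 15% of £9348 = £1402.20. Cost to traveler: £3374.20. OOP to date £3374.20. Insurer: £11320 − £3374.20 = £7945.80.
#2 (£5323): deductible already satisfied, so traveler's share is 15% × £5323 = £798.45. That would push OOP to £4172.65, over the £4100 cap, so traveler pays £4100 − £3374.20 = £725.80. Plan pays £5323 − £725.80 = £4597.20.

£4597.20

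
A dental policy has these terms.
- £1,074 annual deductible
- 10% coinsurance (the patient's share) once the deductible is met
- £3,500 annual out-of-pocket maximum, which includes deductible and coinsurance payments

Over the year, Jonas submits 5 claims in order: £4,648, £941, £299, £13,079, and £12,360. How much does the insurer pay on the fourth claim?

£11,771.10

#1 (£4,648): deductible takes £1,074, £3,574 remains; patient's 10% is £357.40. Patient owes £1,431.40 (running OOP £1,431.40). Insurer: £4,648 − £1,431.40 = £3,216.60.
#2 (£941): deductible met; 10% of £941 = £94.10. Cost to patient: £94.10. OOP to date £1,525.50. Insurer: £941 − £94.10 = £846.90.
#3 (£299): 10% coinsurance on £299 = £29.90. Cost to patient: £29.90. OOP to date £1,555.40. Plan pays £299 − £29.90 = £269.10.
#4 (£13,079): deductible already satisfied, so patient's share is 10% × £13,079 = £1,307.90. Patient owes £1,307.90 (running OOP £2,863.30). Plan pays £13,079 − £1,307.90 = £11,771.10.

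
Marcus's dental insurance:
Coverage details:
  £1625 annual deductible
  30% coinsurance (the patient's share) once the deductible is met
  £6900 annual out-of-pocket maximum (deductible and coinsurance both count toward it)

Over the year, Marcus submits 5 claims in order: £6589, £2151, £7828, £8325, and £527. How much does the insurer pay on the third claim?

£5479.60

Claim 1 (£6589): deductible takes £1625, £4964 remains; 30% of £4964 = £1489.20. Cost to patient: £3114.20. OOP to date £3114.20. Plan pays £6589 − £3114.20 = £3474.80.
Claim 2 (£2151): 30% coinsurance on £2151 = £645.30. Patient owes £645.30 (running OOP £3759.50). Insurer: £2151 − £645.30 = £1505.70.
Claim 3 (£7828): deductible already satisfied, so patient's share is 30% × £7828 = £2348.40. Patient owes £2348.40 (running OOP £6107.90). Insurer: £7828 − £2348.40 = £5479.60.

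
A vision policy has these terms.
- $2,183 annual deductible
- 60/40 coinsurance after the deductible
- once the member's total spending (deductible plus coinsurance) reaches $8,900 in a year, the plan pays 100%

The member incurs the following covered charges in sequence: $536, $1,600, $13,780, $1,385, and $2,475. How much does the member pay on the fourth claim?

#1 ($536): all of it applies to the deductible. Cost to member: $536. OOP to date $536.
#2 ($1,600): fully absorbed by the deductible. Cost to member: $1,600. OOP to date $2,136.
#3 ($13,780): $47 to deductible, leaving $13,733; 40% of $13,733 = $5,493.20. Member owes $5,540.20 (running OOP $7,676.20).
#4 ($1,385): deductible already satisfied, so member's share is 40% × $1,385 = $554. Cost to member: $554. OOP to date $8,230.20.

$554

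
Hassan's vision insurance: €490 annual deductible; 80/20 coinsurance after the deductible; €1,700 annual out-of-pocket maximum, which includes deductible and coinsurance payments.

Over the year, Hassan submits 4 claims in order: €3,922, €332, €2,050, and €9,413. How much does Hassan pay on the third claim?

Bill 1, €3,922: €490 finishes the deductible; €3,432 goes to coinsurance; member's 20% is €686.40. Member owes €1,176.40 (running OOP €1,176.40).
Bill 2, €332: deductible already satisfied, so member's share is 20% × €332 = €66.40. Cost to member: €66.40. OOP to date €1,242.80.
Bill 3, €2,050: deductible met; 20% of €2,050 = €410. Member pays €410; OOP now €1,652.80.

€410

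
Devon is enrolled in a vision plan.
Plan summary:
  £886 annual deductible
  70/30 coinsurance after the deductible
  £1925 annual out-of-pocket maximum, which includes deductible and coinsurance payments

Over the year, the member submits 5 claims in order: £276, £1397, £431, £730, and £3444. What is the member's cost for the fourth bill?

£219

#1 (£276): entire amount goes to the deductible. Member owes £276 (running OOP £276).
#2 (£1397): £610 to deductible, leaving £787; 30% of £787 = £236.10. Member pays £846.10; OOP now £1122.10.
#3 (£431): deductible already satisfied, so member's share is 30% × £431 = £129.30. Member pays £129.30; OOP now £1251.40.
#4 (£730): deductible met; 30% of £730 = £219. Member owes £219 (running OOP £1470.40).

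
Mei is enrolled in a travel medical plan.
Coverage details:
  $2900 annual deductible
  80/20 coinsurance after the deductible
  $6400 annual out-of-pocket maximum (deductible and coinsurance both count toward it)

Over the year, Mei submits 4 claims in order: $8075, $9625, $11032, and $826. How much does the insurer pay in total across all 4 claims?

$23158

Bill 1, $8075: $2900 to deductible, leaving $5175; 20% of $5175 = $1035. Traveler pays $3935; OOP now $3935. Insurer: $8075 − $3935 = $4140.
Bill 2, $9625: deductible met; 20% of $9625 = $1925. Traveler owes $1925 (running OOP $5860). Plan pays $9625 − $1925 = $7700.
Bill 3, $11032: deductible already satisfied, so traveler's share is 20% × $11032 = $2206.40. Adding that to $5860 gives $8066.40, past the $6400 cap; traveler pays only $6400 − $5860 = $540. Plan pays $11032 − $540 = $10492.
Bill 4, $826: deductible already satisfied, so traveler's share is 20% × $826 = $165.20. Adding that to $6400 gives $6565.20, past the $6400 cap; traveler pays only $6400 − $6400 = $0. Plan pays $826 − $0 = $826.
Insurer total = bills − traveler's total = $29558 − $6400 = $23158.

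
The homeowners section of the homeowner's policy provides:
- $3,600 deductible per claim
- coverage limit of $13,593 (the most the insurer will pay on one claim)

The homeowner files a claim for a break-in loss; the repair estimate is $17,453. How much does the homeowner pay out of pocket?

Less the $3,600 deductible: $17,453 − $3,600 = $13,853.
The $13,593 per-incident cap binds; insurer pays $13,593.
The homeowner bears the rest of the original loss: $17,453 − $13,593 = $3,860.

$3,860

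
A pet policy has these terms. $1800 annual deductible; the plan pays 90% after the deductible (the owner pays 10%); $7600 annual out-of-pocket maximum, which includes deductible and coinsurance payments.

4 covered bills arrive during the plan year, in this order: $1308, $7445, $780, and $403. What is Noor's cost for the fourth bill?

$40.30

Bill 1, $1308: entire amount goes to the deductible. Cost to owner: $1308. OOP to date $1308.
Bill 2, $7445: deductible takes $492, $6953 remains; owner's 10% is $695.30. Owner owes $1187.30 (running OOP $2495.30).
Bill 3, $780: deductible met; 10% of $780 = $78. Owner owes $78 (running OOP $2573.30).
Bill 4, $403: deductible already satisfied, so owner's share is 10% × $403 = $40.30. Owner owes $40.30 (running OOP $2613.60).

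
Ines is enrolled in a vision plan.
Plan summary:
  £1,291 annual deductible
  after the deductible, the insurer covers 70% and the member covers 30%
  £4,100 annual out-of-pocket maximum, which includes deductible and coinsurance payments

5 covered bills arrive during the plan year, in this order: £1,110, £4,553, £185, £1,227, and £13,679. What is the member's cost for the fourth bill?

#1 (£1,110): entire amount goes to the deductible. Cost to member: £1,110. OOP to date £1,110.
#2 (£4,553): £181 finishes the deductible; £4,372 goes to coinsurance; member's 30% is £1,311.60. Cost to member: £1,492.60. OOP to date £2,602.60.
#3 (£185): deductible already satisfied, so member's share is 30% × £185 = £55.50. Cost to member: £55.50. OOP to date £2,658.10.
#4 (£1,227): deductible already satisfied, so member's share is 30% × £1,227 = £368.10. Cost to member: £368.10. OOP to date £3,026.20.

£368.10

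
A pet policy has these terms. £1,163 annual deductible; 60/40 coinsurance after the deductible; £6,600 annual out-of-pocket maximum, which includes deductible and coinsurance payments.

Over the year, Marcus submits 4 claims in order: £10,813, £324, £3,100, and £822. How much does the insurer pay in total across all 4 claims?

Claim 1 (£10,813): deductible takes £1,163, £9,650 remains; 40% of £9,650 = £3,860. Cost to owner: £5,023. OOP to date £5,023. Insurer: £10,813 − £5,023 = £5,790.
Claim 2 (£324): deductible already satisfied, so owner's share is 40% × £324 = £129.60. Cost to owner: £129.60. OOP to date £5,152.60. Plan pays £324 − £129.60 = £194.40.
Claim 3 (£3,100): 40% coinsurance on £3,100 = £1,240. Cost to owner: £1,240. OOP to date £6,392.60. Plan pays £3,100 − £1,240 = £1,860.
Claim 4 (£822): deductible met; 40% of £822 = £328.80. OOP would hit £6,721.40 > £6,600, so the cap limits the owner to £6,600 − £6,392.60 = £207.40. Insurer: £822 − £207.40 = £614.60.
Insurer total = bills − owner's total = £15,059 − £6,600 = £8,459.

£8,459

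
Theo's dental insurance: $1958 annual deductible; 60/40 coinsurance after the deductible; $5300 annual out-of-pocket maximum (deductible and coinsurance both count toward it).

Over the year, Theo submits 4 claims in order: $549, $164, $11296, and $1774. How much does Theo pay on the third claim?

$4587

Claim 1 ($549): fully absorbed by the deductible. Patient owes $549 (running OOP $549).
Claim 2 ($164): entire amount goes to the deductible. Cost to patient: $164. OOP to date $713.
Claim 3 ($11296): $1245 finishes the deductible; $10051 goes to coinsurance; patient's 40% is $4020.40. Deductible plus coinsurance: $1245 + $4020.40 = $5265.40. That would push OOP to $5978.40, over the $5300 cap, so patient pays $5300 − $713 = $4587.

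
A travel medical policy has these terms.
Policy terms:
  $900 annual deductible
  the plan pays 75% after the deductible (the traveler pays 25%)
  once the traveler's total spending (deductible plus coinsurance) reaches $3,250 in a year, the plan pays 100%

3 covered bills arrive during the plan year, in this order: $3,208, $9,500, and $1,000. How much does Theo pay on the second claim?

Claim 1 ($3,208): $900 to deductible, leaving $2,308; coinsurance $2,308 × 25% = $577. Traveler pays $1,477; OOP now $1,477.
Claim 2 ($9,500): 25% coinsurance on $9,500 = $2,375. Adding that to $1,477 gives $3,852, past the $3,250 cap; traveler pays only $3,250 − $1,477 = $1,773.

$1,773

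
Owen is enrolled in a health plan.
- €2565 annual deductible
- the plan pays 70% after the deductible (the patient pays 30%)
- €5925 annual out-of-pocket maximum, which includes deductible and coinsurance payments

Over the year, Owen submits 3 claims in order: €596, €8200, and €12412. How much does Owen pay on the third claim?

#1 (€596): fully absorbed by the deductible. Patient pays €596; OOP now €596.
#2 (€8200): deductible takes €1969, €6231 remains; 30% of €6231 = €1869.30. Patient pays €3838.30; OOP now €4434.30.
#3 (€12412): deductible already satisfied, so patient's share is 30% × €12412 = €3723.60. Adding that to €4434.30 gives €8157.90, past the €5925 cap; patient pays only €5925 − €4434.30 = €1490.70.

€1490.70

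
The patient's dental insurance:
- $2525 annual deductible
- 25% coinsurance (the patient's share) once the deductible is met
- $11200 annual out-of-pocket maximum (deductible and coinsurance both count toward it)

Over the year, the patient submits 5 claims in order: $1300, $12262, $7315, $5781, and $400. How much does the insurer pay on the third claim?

Bill 1, $1300: fully absorbed by the deductible. Cost to patient: $1300. OOP to date $1300. Plan pays $1300 − $1300 = $0.
Bill 2, $12262: $1225 to deductible, leaving $11037; patient's 25% is $2759.25. Patient owes $3984.25 (running OOP $5284.25). Plan pays $12262 − $3984.25 = $8277.75.
Bill 3, $7315: deductible met; 25% of $7315 = $1828.75. Patient owes $1828.75 (running OOP $7113). Plan pays $7315 − $1828.75 = $5486.25.

$5486.25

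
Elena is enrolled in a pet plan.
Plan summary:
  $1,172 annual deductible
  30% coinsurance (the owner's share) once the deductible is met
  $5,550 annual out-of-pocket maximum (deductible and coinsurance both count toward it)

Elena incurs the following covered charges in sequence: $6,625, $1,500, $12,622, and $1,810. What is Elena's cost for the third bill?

$2,292.10

Claim 1 ($6,625): $1,172 finishes the deductible; $5,453 goes to coinsurance; 30% of $5,453 = $1,635.90. Owner pays $2,807.90; OOP now $2,807.90.
Claim 2 ($1,500): deductible already satisfied, so owner's share is 30% × $1,500 = $450. Owner pays $450; OOP now $3,257.90.
Claim 3 ($12,622): deductible already satisfied, so owner's share is 30% × $12,622 = $3,786.60. OOP would hit $7,044.50 > $5,550, so the cap limits the owner to $5,550 − $3,257.90 = $2,292.10.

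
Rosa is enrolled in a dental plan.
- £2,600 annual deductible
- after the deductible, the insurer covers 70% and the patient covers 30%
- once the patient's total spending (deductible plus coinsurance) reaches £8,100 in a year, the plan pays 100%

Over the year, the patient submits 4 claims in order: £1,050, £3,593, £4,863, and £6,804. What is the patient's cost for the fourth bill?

Claim 1 — £1,050: entire amount goes to the deductible. Cost to patient: £1,050. OOP to date £1,050.
Claim 2 — £3,593: £1,550 to deductible, leaving £2,043; coinsurance £2,043 × 30% = £612.90. Patient owes £2,162.90 (running OOP £3,212.90).
Claim 3 — £4,863: deductible already satisfied, so patient's share is 30% × £4,863 = £1,458.90. Patient pays £1,458.90; OOP now £4,671.80.
Claim 4 — £6,804: deductible met; 30% of £6,804 = £2,041.20. Patient pays £2,041.20; OOP now £6,713.

£2,041.20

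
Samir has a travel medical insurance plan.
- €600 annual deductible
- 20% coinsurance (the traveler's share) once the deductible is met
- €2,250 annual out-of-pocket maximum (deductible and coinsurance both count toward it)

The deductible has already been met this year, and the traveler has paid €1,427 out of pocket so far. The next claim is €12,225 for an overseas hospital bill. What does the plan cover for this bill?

€11,402

The deductible is already satisfied, so the full bill goes to coinsurance.
Coinsurance: €12,225 × 20% = €2,445.
Year-to-date out-of-pocket would reach €1,427 + €2,445 = €3,872, above the €2,250 maximum, so the traveler pays only €2,250 − €1,427 = €823.
The insurer covers the remainder: €12,225 − €823 = €11,402.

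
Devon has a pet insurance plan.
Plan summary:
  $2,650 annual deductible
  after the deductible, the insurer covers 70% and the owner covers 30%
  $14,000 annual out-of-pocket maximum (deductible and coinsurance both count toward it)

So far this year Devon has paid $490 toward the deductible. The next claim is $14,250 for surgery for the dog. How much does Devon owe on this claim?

$5,787

Deductible still to meet: $2,650 − $490 = $2,160.
That leaves $14,250 − $2,160 = $12,090 for coinsurance.
30% of $12,090 = $3,627 falls to the owner.
Owner responsibility before any cap: $2,160 + $3,627 = $5,787.
Total out-of-pocket so far would be $490 + $5,787 = $6,277, below the $14,000 cap — no reduction.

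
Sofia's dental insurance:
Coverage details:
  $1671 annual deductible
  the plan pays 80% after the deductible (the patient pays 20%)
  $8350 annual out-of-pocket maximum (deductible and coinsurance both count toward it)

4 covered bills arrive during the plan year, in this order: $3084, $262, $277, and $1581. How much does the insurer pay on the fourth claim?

Bill 1, $3084: $1671 to deductible, leaving $1413; 20% of $1413 = $282.60. Cost to patient: $1953.60. OOP to date $1953.60. Insurer: $3084 − $1953.60 = $1130.40.
Bill 2, $262: 20% coinsurance on $262 = $52.40. Cost to patient: $52.40. OOP to date $2006. Plan pays $262 − $52.40 = $209.60.
Bill 3, $277: 20% coinsurance on $277 = $55.40. Patient owes $55.40 (running OOP $2061.40). Plan pays $277 − $55.40 = $221.60.
Bill 4, $1581: deductible met; 20% of $1581 = $316.20. Cost to patient: $316.20. OOP to date $2377.60. Plan pays $1581 − $316.20 = $1264.80.

$1264.80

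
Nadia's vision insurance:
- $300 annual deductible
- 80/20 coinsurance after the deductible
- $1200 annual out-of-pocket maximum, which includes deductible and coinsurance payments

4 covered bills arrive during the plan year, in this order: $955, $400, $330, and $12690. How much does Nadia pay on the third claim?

$66

Claim 1 — $955: $300 finishes the deductible; $655 goes to coinsurance; member's 20% is $131. Member owes $431 (running OOP $431).
Claim 2 — $400: deductible already satisfied, so member's share is 20% × $400 = $80. Member pays $80; OOP now $511.
Claim 3 — $330: deductible met; 20% of $330 = $66. Member pays $66; OOP now $577.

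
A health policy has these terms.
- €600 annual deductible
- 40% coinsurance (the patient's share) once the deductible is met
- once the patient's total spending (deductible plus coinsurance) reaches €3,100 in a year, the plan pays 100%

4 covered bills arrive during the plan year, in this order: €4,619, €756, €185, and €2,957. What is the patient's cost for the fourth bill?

€516

Claim 1 (€4,619): €600 to deductible, leaving €4,019; patient's 40% is €1,607.60. Patient owes €2,207.60 (running OOP €2,207.60).
Claim 2 (€756): 40% coinsurance on €756 = €302.40. Cost to patient: €302.40. OOP to date €2,510.
Claim 3 (€185): deductible met; 40% of €185 = €74. Cost to patient: €74. OOP to date €2,584.
Claim 4 (€2,957): deductible met; 40% of €2,957 = €1,182.80. OOP would hit €3,766.80 > €3,100, so the cap limits the patient to €3,100 − €2,584 = €516.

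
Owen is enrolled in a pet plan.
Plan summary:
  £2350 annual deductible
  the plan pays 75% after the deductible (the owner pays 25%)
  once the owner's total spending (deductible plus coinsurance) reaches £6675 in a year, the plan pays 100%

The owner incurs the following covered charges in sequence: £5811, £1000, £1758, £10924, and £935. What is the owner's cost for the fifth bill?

Claim 1 — £5811: deductible takes £2350, £3461 remains; owner's 25% is £865.25. Owner pays £3215.25; OOP now £3215.25.
Claim 2 — £1000: deductible met; 25% of £1000 = £250. Cost to owner: £250. OOP to date £3465.25.
Claim 3 — £1758: deductible already satisfied, so owner's share is 25% × £1758 = £439.50. Owner pays £439.50; OOP now £3904.75.
Claim 4 — £10924: deductible already satisfied, so owner's share is 25% × £10924 = £2731. Owner pays £2731; OOP now £6635.75.
Claim 5 — £935: deductible already satisfied, so owner's share is 25% × £935 = £233.75. That would push OOP to £6869.50, over the £6675 cap, so owner pays £6675 − £6635.75 = £39.25.

£39.25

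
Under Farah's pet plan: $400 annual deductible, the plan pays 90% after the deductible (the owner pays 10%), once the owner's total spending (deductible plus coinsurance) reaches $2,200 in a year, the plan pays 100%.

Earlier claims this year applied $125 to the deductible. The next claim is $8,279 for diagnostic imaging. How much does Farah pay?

$1,075.40

$125 of the $400 deductible is already met, leaving $275.
The remaining $8,004 (= $8,279 − $275) moves to coinsurance.
Coinsurance: $8,004 × 10% = $800.40.
So the owner owes $275 + $800.40 = $1,075.40 before any cap.
Total out-of-pocket so far would be $125 + $1,075.40 = $1,200.40, below the $2,200 cap — no reduction.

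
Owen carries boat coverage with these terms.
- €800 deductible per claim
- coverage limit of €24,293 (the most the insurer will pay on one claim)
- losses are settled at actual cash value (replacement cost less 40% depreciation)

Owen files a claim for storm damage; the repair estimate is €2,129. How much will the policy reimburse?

€477.40

Depreciate 40%: the covered value is €2,129 × 0.6 = €1,277.40.
After the deductible, €1,277.40 − €800 = €477.40 remains.
That's under the €24,293 cap, so the insurer reimburses the full €477.40.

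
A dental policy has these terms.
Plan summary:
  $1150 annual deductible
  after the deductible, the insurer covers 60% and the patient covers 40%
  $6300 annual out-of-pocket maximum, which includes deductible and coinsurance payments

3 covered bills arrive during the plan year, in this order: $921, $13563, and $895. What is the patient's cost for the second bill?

#1 ($921): all of it applies to the deductible. Patient owes $921 (running OOP $921).
#2 ($13563): deductible takes $229, $13334 remains; coinsurance $13334 × 40% = $5333.60. Claim cost before the cap: $229 + $5333.60 = $5562.60. That would push OOP to $6483.60, over the $6300 cap, so patient pays $6300 − $921 = $5379.

$5379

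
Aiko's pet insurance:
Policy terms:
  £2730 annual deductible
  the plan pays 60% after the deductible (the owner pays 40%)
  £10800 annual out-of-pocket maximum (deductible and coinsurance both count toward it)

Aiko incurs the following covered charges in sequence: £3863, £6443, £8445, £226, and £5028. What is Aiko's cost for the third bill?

£3378

Claim 1 (£3863): £2730 to deductible, leaving £1133; coinsurance £1133 × 40% = £453.20. Owner pays £3183.20; OOP now £3183.20.
Claim 2 (£6443): 40% coinsurance on £6443 = £2577.20. Cost to owner: £2577.20. OOP to date £5760.40.
Claim 3 (£8445): deductible already satisfied, so owner's share is 40% × £8445 = £3378. Owner owes £3378 (running OOP £9138.40).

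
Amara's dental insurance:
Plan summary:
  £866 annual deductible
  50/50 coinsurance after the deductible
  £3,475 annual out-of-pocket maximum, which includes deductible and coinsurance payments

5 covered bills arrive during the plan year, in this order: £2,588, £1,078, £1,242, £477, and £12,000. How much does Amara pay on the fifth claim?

Claim 1 (£2,588): £866 to deductible, leaving £1,722; coinsurance £1,722 × 50% = £861. Cost to patient: £1,727. OOP to date £1,727.
Claim 2 (£1,078): 50% coinsurance on £1,078 = £539. Patient owes £539 (running OOP £2,266).
Claim 3 (£1,242): 50% coinsurance on £1,242 = £621. Patient owes £621 (running OOP £2,887).
Claim 4 (£477): deductible met; 50% of £477 = £238.50. Patient pays £238.50; OOP now £3,125.50.
Claim 5 (£12,000): 50% coinsurance on £12,000 = £6,000. OOP would hit £9,125.50 > £3,475, so the cap limits the patient to £3,475 − £3,125.50 = £349.50.

£349.50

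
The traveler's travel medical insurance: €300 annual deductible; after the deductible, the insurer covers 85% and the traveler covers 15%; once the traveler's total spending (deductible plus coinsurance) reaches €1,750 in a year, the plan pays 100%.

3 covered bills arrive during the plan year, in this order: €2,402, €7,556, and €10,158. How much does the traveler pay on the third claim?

€1.30

Claim 1 (€2,402): deductible takes €300, €2,102 remains; traveler's 15% is €315.30. Traveler owes €615.30 (running OOP €615.30).
Claim 2 (€7,556): 15% coinsurance on €7,556 = €1,133.40. Cost to traveler: €1,133.40. OOP to date €1,748.70.
Claim 3 (€10,158): 15% coinsurance on €10,158 = €1,523.70. Adding that to €1,748.70 gives €3,272.40, past the €1,750 cap; traveler pays only €1,750 − €1,748.70 = €1.30.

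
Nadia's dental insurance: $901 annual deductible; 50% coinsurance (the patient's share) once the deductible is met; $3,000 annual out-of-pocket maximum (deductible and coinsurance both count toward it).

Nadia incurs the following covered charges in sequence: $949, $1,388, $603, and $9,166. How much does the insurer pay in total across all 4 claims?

$9,106

Claim 1 — $949: $901 to deductible, leaving $48; coinsurance $48 × 50% = $24. Patient owes $925 (running OOP $925). Insurer: $949 − $925 = $24.
Claim 2 — $1,388: deductible met; 50% of $1,388 = $694. Patient pays $694; OOP now $1,619. Plan pays $1,388 − $694 = $694.
Claim 3 — $603: deductible met; 50% of $603 = $301.50. Cost to patient: $301.50. OOP to date $1,920.50. Insurer: $603 − $301.50 = $301.50.
Claim 4 — $9,166: deductible already satisfied, so patient's share is 50% × $9,166 = $4,583. That would push OOP to $6,503.50, over the $3,000 cap, so patient pays $3,000 − $1,920.50 = $1,079.50. Insurer: $9,166 − $1,079.50 = $8,086.50.
Insurer total: $24 + $694 + $301.50 + $8,086.50 = $9,106.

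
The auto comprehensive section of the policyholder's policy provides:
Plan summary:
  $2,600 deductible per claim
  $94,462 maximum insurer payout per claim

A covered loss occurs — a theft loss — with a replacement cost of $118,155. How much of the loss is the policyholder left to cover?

Less the $2,600 deductible: $118,155 − $2,600 = $115,555.
The $94,462 per-incident cap binds; insurer pays $94,462.
The policyholder bears the rest of the original loss: $118,155 − $94,462 = $23,693.

$23,693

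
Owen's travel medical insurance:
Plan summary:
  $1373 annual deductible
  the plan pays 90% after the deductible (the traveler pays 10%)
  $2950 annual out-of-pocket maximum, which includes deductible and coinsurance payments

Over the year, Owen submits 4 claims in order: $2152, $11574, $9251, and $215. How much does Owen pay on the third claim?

Claim 1 — $2152: $1373 finishes the deductible; $779 goes to coinsurance; coinsurance $779 × 10% = $77.90. Traveler owes $1450.90 (running OOP $1450.90).
Claim 2 — $11574: deductible already satisfied, so traveler's share is 10% × $11574 = $1157.40. Cost to traveler: $1157.40. OOP to date $2608.30.
Claim 3 — $9251: 10% coinsurance on $9251 = $925.10. OOP would hit $3533.40 > $2950, so the cap limits the traveler to $2950 − $2608.30 = $341.70.

$341.70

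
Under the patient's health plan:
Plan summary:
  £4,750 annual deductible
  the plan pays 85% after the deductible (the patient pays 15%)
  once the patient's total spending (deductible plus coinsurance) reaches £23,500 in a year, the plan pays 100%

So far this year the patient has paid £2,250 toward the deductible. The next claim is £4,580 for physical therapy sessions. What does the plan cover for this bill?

£1,768

Remaining deductible: £4,750 − £2,250 = £2,500.
After the £2,500 deductible portion, £4,580 − £2,500 = £2,080 is subject to coinsurance.
15% of £2,080 = £312 falls to the patient.
Patient responsibility before any cap: £2,500 + £312 = £2,812.
Cumulative spending £2,250 + £2,812 = £5,062 stays under the £23,500 maximum.
The plan picks up £4,580 − £2,812 = £1,768.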